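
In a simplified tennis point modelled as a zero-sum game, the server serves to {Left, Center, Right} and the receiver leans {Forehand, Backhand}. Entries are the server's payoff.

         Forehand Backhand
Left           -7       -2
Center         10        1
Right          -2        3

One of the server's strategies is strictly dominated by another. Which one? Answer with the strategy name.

Center gives a strictly higher payoff than Left against every column: 10 > -7, 1 > -2.
So Left is strictly dominated and the server never plays it.

Left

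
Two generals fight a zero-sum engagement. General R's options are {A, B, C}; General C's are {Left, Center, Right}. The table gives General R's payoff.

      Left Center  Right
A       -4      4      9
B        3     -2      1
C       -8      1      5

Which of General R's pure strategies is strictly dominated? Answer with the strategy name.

A gives a strictly higher payoff than C against every column: -4 > -8, 4 > 1, 9 > 5.
So C is strictly dominated and General R never plays it.

C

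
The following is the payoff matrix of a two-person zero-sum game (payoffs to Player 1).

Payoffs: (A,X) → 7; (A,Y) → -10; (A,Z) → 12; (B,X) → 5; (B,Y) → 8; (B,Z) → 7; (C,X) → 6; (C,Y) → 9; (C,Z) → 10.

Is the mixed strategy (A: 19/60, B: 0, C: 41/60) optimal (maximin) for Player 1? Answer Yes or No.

Against X this mix gives (19/60)·7 + (41/60)·6 = 379/60.
Against Y this mix gives (19/60)·(-10) + (41/60)·9 = 179/60.
Against Z this mix gives (19/60)·12 + (41/60)·10 = 319/30.
Player 2 will play Y, holding Player 1 to 179/60. Shifting weight toward the row that does better against Y would raise this floor (the equalizing mix achieves 123/20 against both Y and X), so the proposed strategy is not optimal.

No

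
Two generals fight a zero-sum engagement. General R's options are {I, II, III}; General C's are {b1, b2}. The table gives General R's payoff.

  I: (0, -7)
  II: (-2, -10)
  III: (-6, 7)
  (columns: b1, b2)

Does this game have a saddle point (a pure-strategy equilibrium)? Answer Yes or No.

Row minima: I → -7, II → -10, III → -6; maximin = -6.
Column maxima: b1 → 0, b2 → 7; minimax = 0.
-6 ≠ 0, so no pure-strategy equilibrium exists.

No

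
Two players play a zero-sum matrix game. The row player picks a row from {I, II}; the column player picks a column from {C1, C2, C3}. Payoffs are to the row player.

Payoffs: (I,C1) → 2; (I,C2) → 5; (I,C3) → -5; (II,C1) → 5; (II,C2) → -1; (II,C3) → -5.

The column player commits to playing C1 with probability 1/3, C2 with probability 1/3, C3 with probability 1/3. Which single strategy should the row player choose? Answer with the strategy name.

Expected payoff of I: (1/3)·2 + (1/3)·5 + (1/3)·(-5) = 2/3.
Expected payoff of II: (1/3)·5 + (1/3)·(-1) + (1/3)·(-5) = -1/3.
The largest is 2/3, so the row player's best response is I.

I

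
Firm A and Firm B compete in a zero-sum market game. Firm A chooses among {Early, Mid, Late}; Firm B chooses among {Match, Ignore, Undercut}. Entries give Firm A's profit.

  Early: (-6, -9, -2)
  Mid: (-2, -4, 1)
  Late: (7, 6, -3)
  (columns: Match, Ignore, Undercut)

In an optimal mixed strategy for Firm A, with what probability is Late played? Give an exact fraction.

Row minima: Early → -9, Mid → -4, Late → -3; maximin = -3.
Column maxima: Match → 7, Ignore → 6, Undercut → 1; minimax = 1.
-3 ≠ 1, so there is no saddle point; optimal play is mixed.
Early is strictly dominated by Mid, so Firm A never plays it.
Match is strictly dominated by Ignore (it gives Firm A strictly more in every row), so Firm B never plays it.
On the remaining 2×2 (Mid, Late vs Ignore, Undercut):
Let Firm A play Mid with probability p. Expected payoff against Ignore: (-4)p + 6(1−p) = −10p + 6; against Undercut: 1p + (-3)(1−p) = 4p − 3.
Setting these equal: −10p + 6 = 4p − 3 ⇒ −14p = -9 ⇒ p = 9/14, and the value is (-10)·(9/14) + 6 = -3/7.
For Firm B: with q = P(Ignore), equating Mid's and Late's payoffs gives −5q + 1 = 9q − 3 ⇒ q = 2/7.

5/14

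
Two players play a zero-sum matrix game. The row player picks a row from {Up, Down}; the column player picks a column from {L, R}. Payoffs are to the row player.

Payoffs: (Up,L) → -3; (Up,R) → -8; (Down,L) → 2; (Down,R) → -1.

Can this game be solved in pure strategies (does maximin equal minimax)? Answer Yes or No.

Yes

Row minima: Up → -8, Down → -1; maximin = -1.
Column maxima: L → 2, R → -1; minimax = -1.
maximin = minimax = -1, so a saddle point exists.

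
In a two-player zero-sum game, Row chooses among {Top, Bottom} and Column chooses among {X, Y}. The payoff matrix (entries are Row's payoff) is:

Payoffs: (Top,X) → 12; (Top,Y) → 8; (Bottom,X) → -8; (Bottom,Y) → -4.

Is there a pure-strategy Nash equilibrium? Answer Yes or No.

Yes

Row minima: Top → 8, Bottom → -8; maximin = 8.
Column maxima: X → 12, Y → 8; minimax = 8.
maximin = minimax = 8, so a saddle point exists.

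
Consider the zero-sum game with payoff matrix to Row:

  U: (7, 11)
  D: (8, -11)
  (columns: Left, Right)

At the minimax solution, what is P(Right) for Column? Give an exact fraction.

1/23

Row minima: U → 7, D → -11; maximin = 7.
Column maxima: Left → 8, Right → 11; minimax = 8.
7 ≠ 8, so there is no saddle point; optimal play is mixed.
Let Row play U with probability p. Expected payoff against Left: 7p + 8(1−p) = −p + 8; against Right: 11p + (-11)(1−p) = 22p − 11.
Setting these equal: −p + 8 = 22p − 11 ⇒ −23p = -19 ⇒ p = 19/23, and the value is (-1)·(19/23) + 8 = 165/23.
For Column: with q = P(Left), equating U's and D's payoffs gives −4q + 11 = 19q − 11 ⇒ q = 22/23.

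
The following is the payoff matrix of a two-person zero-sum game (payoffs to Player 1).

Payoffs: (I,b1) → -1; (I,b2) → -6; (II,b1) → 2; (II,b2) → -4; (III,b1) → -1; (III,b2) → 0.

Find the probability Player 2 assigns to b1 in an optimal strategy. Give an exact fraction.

4/7

Row minima: I → -6, II → -4, III → -1; maximin = -1.
Column maxima: b1 → 2, b2 → 0; minimax = 0.
-1 ≠ 0, so there is no saddle point; optimal play is mixed.
I is strictly dominated by II, so Player 1 never plays it.
On the remaining 2×2 (II, III vs b1, b2):
Let Player 1 play II with probability p. Expected payoff against b1: 2p + (-1)(1−p) = 3p − 1; against b2: (-4)p + 0(1−p) = −4p.
Setting these equal: 3p − 1 = −4p ⇒ 7p = 1 ⇒ p = 1/7, and the value is (3)·(1/7) − 1 = -4/7.
For Player 2: with q = P(b1), equating II's and III's payoffs gives 6q − 4 = −q ⇒ q = 4/7.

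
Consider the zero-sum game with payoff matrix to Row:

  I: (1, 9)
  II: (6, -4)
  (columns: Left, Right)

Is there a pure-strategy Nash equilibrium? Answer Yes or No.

Row minima: I → 1, II → -4; maximin = 1.
Column maxima: Left → 6, Right → 9; minimax = 6.
1 ≠ 6, so no pure-strategy equilibrium exists.

No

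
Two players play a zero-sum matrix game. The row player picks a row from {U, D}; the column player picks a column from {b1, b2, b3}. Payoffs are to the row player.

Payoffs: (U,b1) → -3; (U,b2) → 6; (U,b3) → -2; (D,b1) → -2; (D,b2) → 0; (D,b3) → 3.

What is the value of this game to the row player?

-2

Row minima: U → -3, D → -2; maximin = -2.
Column maxima: b1 → -2, b2 → 6, b3 → 3; minimax = -2.
Since maximin = minimax = -2, there is a saddle point and the value is -2.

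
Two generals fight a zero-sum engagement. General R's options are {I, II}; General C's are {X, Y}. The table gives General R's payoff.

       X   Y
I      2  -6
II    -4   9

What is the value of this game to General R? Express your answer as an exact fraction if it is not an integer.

Row minima: I → -6, II → -4; maximin = -4.
Column maxima: X → 2, Y → 9; minimax = 2.
-4 ≠ 2, so there is no saddle point; optimal play is mixed.
Let General R play I with probability p. Expected payoff against X: 2p + (-4)(1−p) = 6p − 4; against Y: (-6)p + 9(1−p) = −15p + 9.
Setting these equal: 6p − 4 = −15p + 9 ⇒ 21p = 13 ⇒ p = 13/21, and the value is (6)·(13/21) − 4 = -2/7.
For General C: with q = P(X), equating I's and II's payoffs gives 8q − 6 = −13q + 9 ⇒ q = 5/7.

-2/7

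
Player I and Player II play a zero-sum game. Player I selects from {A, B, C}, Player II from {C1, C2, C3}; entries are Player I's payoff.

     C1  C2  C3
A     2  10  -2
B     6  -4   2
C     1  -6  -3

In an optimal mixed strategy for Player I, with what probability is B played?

Row minima: A → -2, B → -4, C → -6; maximin = -2.
Column maxima: C1 → 6, C2 → 10, C3 → 2; minimax = 2.
-2 ≠ 2, so there is no saddle point; optimal play is mixed.
C is strictly dominated by A, so Player I never plays it.
C1 is strictly dominated by C3 (it gives Player I strictly more in every row), so Player II never plays it.
On the remaining 2×2 (A, B vs C2, C3):
Let Player I play A with probability p. Expected payoff against C2: 10p + (-4)(1−p) = 14p − 4; against C3: (-2)p + 2(1−p) = −4p + 2.
Setting these equal: 14p − 4 = −4p + 2 ⇒ 18p = 6 ⇒ p = 1/3, and the value is (14)·(1/3) − 4 = 2/3.
For Player II: with q = P(C2), equating A's and B's payoffs gives 12q − 2 = −6q + 2 ⇒ q = 2/9.

2/3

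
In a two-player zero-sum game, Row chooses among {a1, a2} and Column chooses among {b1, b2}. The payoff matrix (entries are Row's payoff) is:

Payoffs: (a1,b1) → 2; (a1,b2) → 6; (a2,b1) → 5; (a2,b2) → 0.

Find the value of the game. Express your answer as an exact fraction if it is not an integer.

10/3

Row minima: a1 → 2, a2 → 0; maximin = 2.
Column maxima: b1 → 5, b2 → 6; minimax = 5.
2 ≠ 5, so there is no saddle point; optimal play is mixed.
Let Row play a1 with probability p. Expected payoff against b1: 2p + 5(1−p) = −3p + 5; against b2: 6p + 0(1−p) = 6p.
Setting these equal: −3p + 5 = 6p ⇒ −9p = -5 ⇒ p = 5/9, and the value is (-3)·(5/9) + 5 = 10/3.
For Column: with q = P(b1), equating a1's and a2's payoffs gives −4q + 6 = 5q ⇒ q = 2/3.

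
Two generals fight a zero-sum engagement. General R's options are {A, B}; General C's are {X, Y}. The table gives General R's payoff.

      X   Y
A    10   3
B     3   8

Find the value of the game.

Row minima: A → 3, B → 3; maximin = 3.
Column maxima: X → 10, Y → 8; minimax = 8.
3 ≠ 8, so there is no saddle point; optimal play is mixed.
Let General R play A with probability p. Expected payoff against X: 10p + 3(1−p) = 7p + 3; against Y: 3p + 8(1−p) = −5p + 8.
Setting these equal: 7p + 3 = −5p + 8 ⇒ 12p = 5 ⇒ p = 5/12, and the value is (7)·(5/12) + 3 = 71/12.
For General C: with q = P(X), equating A's and B's payoffs gives 7q + 3 = −5q + 8 ⇒ q = 5/12.

71/12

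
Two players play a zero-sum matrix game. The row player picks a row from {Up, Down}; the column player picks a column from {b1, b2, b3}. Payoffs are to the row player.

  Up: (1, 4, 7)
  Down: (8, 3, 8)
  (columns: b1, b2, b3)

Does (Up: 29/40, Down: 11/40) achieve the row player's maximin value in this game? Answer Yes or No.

No

Against b1 this mix gives (29/40)·1 + (11/40)·8 = 117/40.
Against b2 this mix gives (29/40)·4 + (11/40)·3 = 149/40.
Against b3 this mix gives (29/40)·7 + (11/40)·8 = 291/40.
The column player will play b1, holding the row player to 117/40. Shifting weight toward the row that does better against b1 would raise this floor (the equalizing mix achieves 29/8 against both b1 and b2), so the proposed strategy is not optimal.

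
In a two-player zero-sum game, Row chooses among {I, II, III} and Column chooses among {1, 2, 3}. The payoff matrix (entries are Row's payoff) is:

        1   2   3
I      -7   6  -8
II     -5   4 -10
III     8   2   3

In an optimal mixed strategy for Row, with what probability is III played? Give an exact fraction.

14/15

Row minima: I → -8, II → -10, III → 2; maximin = 2.
Column maxima: 1 → 8, 2 → 6, 3 → 3; minimax = 3.
2 ≠ 3, so there is no saddle point; optimal play is mixed.
1 is strictly dominated by 3 (it gives Row strictly more in every row), so Column never plays it.
With 1 eliminated, II is strictly dominated by I (I gives Row strictly more in every remaining column), so Row never plays it.
On the remaining 2×2 (I, III vs 2, 3):
Let Row play I with probability p. Expected payoff against 2: 6p + 2(1−p) = 4p + 2; against 3: (-8)p + 3(1−p) = −11p + 3.
Setting these equal: 4p + 2 = −11p + 3 ⇒ 15p = 1 ⇒ p = 1/15, and the value is (4)·(1/15) + 2 = 34/15.
For Column: with q = P(2), equating I's and III's payoffs gives 14q − 8 = −q + 3 ⇒ q = 11/15.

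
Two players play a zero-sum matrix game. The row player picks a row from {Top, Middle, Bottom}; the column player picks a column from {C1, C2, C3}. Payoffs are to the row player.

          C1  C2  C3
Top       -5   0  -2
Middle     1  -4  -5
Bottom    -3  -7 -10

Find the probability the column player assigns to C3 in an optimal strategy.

2/3

Row minima: Top → -5, Middle → -5, Bottom → -10; maximin = -5.
Column maxima: C1 → 1, C2 → 0, C3 → -2; minimax = -2.
-5 ≠ -2, so there is no saddle point; optimal play is mixed.
Bottom is strictly dominated by Middle, so the row player never plays it.
C2 is strictly dominated by C3 (it gives the row player strictly more in every row), so the column player never plays it.
On the remaining 2×2 (Top, Middle vs C1, C3):
Let the row player play Top with probability p. Expected payoff against C1: (-5)p + 1(1−p) = −6p + 1; against C3: (-2)p + (-5)(1−p) = 3p − 5.
Setting these equal: −6p + 1 = 3p − 5 ⇒ −9p = -6 ⇒ p = 2/3, and the value is (-6)·(2/3) + 1 = -3.
For the column player: with q = P(C1), equating Top's and Middle's payoffs gives −3q − 2 = 6q − 5 ⇒ q = 1/3.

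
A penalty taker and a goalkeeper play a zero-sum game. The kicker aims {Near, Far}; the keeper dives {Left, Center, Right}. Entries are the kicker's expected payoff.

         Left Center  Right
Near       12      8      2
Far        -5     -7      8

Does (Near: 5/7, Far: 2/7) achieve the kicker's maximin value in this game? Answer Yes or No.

Yes

Against Left this mix gives (5/7)·12 + (2/7)·(-5) = 50/7.
Against Center this mix gives (5/7)·8 + (2/7)·(-7) = 26/7.
Against Right this mix gives (5/7)·2 + (2/7)·8 = 26/7.
All of the keeper's active replies (Center, Right) yield 26/7, and no column does worse for the kicker. The mix makes the keeper indifferent and guarantees 26/7, so it is optimal.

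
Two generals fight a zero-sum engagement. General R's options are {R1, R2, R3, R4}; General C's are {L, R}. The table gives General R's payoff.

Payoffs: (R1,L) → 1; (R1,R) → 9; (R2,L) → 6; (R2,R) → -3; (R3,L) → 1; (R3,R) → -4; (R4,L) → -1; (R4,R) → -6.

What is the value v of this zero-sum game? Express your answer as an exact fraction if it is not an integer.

Row minima: R1 → 1, R2 → -3, R3 → -4, R4 → -6; maximin = 1.
Column maxima: L → 6, R → 9; minimax = 6.
1 ≠ 6, so there is no saddle point; optimal play is mixed.
R3 is strictly dominated by R2, so General R never plays it.
R4 is strictly dominated by R1, so General R never plays it.
On the remaining 2×2 (R1, R2 vs L, R):
Let General R play R1 with probability p. Expected payoff against L: 1p + 6(1−p) = −5p + 6; against R: 9p + (-3)(1−p) = 12p − 3.
Setting these equal: −5p + 6 = 12p − 3 ⇒ −17p = -9 ⇒ p = 9/17, and the value is (-5)·(9/17) + 6 = 57/17.
For General C: with q = P(L), equating R1's and R2's payoffs gives −8q + 9 = 9q − 3 ⇒ q = 12/17.

57/17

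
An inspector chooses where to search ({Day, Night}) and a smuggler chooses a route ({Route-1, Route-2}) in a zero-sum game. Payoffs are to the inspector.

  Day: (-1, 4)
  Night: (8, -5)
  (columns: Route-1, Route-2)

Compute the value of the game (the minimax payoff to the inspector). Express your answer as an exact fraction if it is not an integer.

Row minima: Day → -1, Night → -5; maximin = -1.
Column maxima: Route-1 → 8, Route-2 → 4; minimax = 4.
-1 ≠ 4, so there is no saddle point; optimal play is mixed.
Let the inspector play Day with probability p. Expected payoff against Route-1: (-1)p + 8(1−p) = −9p + 8; against Route-2: 4p + (-5)(1−p) = 9p − 5.
Setting these equal: −9p + 8 = 9p − 5 ⇒ −18p = -13 ⇒ p = 13/18, and the value is (-9)·(13/18) + 8 = 3/2.
For the smuggler: with q = P(Route-1), equating Day's and Night's payoffs gives −5q + 4 = 13q − 5 ⇒ q = 1/2.

3/2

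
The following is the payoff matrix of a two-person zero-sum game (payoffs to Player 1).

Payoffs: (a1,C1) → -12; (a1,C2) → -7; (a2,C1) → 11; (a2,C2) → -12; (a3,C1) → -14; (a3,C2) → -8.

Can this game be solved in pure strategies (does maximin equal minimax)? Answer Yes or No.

No

Row minima: a1 → -12, a2 → -12, a3 → -14; maximin = -12.
Column maxima: C1 → 11, C2 → -7; minimax = -7.
-12 ≠ -7, so no pure-strategy equilibrium exists.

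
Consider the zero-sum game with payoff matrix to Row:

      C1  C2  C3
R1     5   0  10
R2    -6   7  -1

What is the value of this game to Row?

35/18

Row minima: R1 → 0, R2 → -6; maximin = 0.
Column maxima: C1 → 5, C2 → 7, C3 → 10; minimax = 5.
0 ≠ 5, so there is no saddle point; optimal play is mixed.
C3 is strictly dominated by C1 (it gives Row strictly more in every row), so Column never plays it.
On the remaining 2×2 (R1, R2 vs C1, C2):
Let Row play R1 with probability p. Expected payoff against C1: 5p + (-6)(1−p) = 11p − 6; against C2: 0p + 7(1−p) = −7p + 7.
Setting these equal: 11p − 6 = −7p + 7 ⇒ 18p = 13 ⇒ p = 13/18, and the value is (11)·(13/18) − 6 = 35/18.
For Column: with q = P(C1), equating R1's and R2's payoffs gives 5q = −13q + 7 ⇒ q = 7/18.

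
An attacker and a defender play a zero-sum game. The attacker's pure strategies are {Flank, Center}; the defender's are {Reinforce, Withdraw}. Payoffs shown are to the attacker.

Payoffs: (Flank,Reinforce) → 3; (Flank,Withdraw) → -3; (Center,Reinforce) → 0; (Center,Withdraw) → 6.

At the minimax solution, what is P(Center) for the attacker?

Row minima: Flank → -3, Center → 0; maximin = 0.
Column maxima: Reinforce → 3, Withdraw → 6; minimax = 3.
0 ≠ 3, so there is no saddle point; optimal play is mixed.
Let the attacker play Flank with probability p. Expected payoff against Reinforce: 3p + 0(1−p) = 3p; against Withdraw: (-3)p + 6(1−p) = −9p + 6.
Setting these equal: 3p = −9p + 6 ⇒ 12p = 6 ⇒ p = 1/2, and the value is (3)·(1/2) = 3/2.
For the defender: with q = P(Reinforce), equating Flank's and Center's payoffs gives 6q − 3 = −6q + 6 ⇒ q = 3/4.

1/2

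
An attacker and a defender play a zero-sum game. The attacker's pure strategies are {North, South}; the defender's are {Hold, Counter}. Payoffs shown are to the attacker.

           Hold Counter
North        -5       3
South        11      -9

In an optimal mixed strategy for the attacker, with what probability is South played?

Row minima: North → -5, South → -9; maximin = -5.
Column maxima: Hold → 11, Counter → 3; minimax = 3.
-5 ≠ 3, so there is no saddle point; optimal play is mixed.
Let the attacker play North with probability p. Expected payoff against Hold: (-5)p + 11(1−p) = −16p + 11; against Counter: 3p + (-9)(1−p) = 12p − 9.
Setting these equal: −16p + 11 = 12p − 9 ⇒ −28p = -20 ⇒ p = 5/7, and the value is (-16)·(5/7) + 11 = -3/7.
For the defender: with q = P(Hold), equating North's and South's payoffs gives −8q + 3 = 20q − 9 ⇒ q = 3/7.

2/7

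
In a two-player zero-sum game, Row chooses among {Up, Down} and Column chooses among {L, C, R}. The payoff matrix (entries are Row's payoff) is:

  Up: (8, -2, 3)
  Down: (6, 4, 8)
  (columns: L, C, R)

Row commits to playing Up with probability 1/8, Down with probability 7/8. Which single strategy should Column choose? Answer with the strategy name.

C

If Column plays L, Row's expected payoff is (1/8)·8 + (7/8)·6 = 25/4.
If Column plays C, Row's expected payoff is (1/8)·(-2) + (7/8)·4 = 13/4.
If Column plays R, Row's expected payoff is (1/8)·3 + (7/8)·8 = 59/8.
Column minimizes Row's payoff; the smallest is 13/4, so the best response is C.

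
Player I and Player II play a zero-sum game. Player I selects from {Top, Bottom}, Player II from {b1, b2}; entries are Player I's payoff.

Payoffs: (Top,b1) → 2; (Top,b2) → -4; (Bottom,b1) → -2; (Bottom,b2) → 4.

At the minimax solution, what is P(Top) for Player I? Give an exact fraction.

1/2

Row minima: Top → -4, Bottom → -2; maximin = -2.
Column maxima: b1 → 2, b2 → 4; minimax = 2.
-2 ≠ 2, so there is no saddle point; optimal play is mixed.
Let Player I play Top with probability p. Expected payoff against b1: 2p + (-2)(1−p) = 4p − 2; against b2: (-4)p + 4(1−p) = −8p + 4.
Setting these equal: 4p − 2 = −8p + 4 ⇒ 12p = 6 ⇒ p = 1/2, and the value is (4)·(1/2) − 2 = 0.
For Player II: with q = P(b1), equating Top's and Bottom's payoffs gives 6q − 4 = −6q + 4 ⇒ q = 2/3.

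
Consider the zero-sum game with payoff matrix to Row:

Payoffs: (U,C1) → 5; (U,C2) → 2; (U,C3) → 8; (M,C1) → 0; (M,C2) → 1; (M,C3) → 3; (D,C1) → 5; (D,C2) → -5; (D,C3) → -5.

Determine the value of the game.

Row minima: U → 2, M → 0, D → -5; maximin = 2.
Column maxima: C1 → 5, C2 → 2, C3 → 8; minimax = 2.
Since maximin = minimax = 2, there is a saddle point and the value is 2.

2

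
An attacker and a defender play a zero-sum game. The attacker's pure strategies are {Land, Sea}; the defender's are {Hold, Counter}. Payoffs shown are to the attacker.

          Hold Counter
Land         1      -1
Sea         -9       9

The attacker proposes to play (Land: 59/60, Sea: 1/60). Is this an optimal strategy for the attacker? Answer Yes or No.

Against Hold this mix gives (59/60)·1 + (1/60)·(-9) = 5/6.
Against Counter this mix gives (59/60)·(-1) + (1/60)·9 = -5/6.
The defender will play Counter, holding the attacker to -5/6. Shifting weight toward the row that does better against Counter would raise this floor (the equalizing mix achieves 0 against both Counter and Hold), so the proposed strategy is not optimal.

No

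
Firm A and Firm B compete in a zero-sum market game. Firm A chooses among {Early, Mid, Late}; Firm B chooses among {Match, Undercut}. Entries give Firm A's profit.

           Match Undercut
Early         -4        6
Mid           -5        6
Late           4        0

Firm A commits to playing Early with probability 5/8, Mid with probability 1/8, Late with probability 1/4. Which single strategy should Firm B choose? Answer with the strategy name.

Match

If Firm B plays Match, Firm A's expected payoff is (5/8)·(-4) + (1/8)·(-5) + (1/4)·4 = -17/8.
If Firm B plays Undercut, Firm A's expected payoff is (5/8)·6 + (1/8)·6 + (1/4)·0 = 9/2.
Firm B minimizes Firm A's payoff; the smallest is -17/8, so the best response is Match.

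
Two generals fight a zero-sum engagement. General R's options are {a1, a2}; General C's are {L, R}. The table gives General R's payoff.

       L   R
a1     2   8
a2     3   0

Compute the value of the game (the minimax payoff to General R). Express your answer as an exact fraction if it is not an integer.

Row minima: a1 → 2, a2 → 0; maximin = 2.
Column maxima: L → 3, R → 8; minimax = 3.
2 ≠ 3, so there is no saddle point; optimal play is mixed.
Let General R play a1 with probability p. Expected payoff against L: 2p + 3(1−p) = −p + 3; against R: 8p + 0(1−p) = 8p.
Setting these equal: −p + 3 = 8p ⇒ −9p = -3 ⇒ p = 1/3, and the value is (-1)·(1/3) + 3 = 8/3.
For General C: with q = P(L), equating a1's and a2's payoffs gives −6q + 8 = 3q ⇒ q = 8/9.

8/3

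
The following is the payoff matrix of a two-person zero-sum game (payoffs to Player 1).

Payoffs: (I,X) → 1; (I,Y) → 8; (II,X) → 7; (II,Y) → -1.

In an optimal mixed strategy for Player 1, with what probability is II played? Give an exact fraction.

Row minima: I → 1, II → -1; maximin = 1.
Column maxima: X → 7, Y → 8; minimax = 7.
1 ≠ 7, so there is no saddle point; optimal play is mixed.
Let Player 1 play I with probability p. Expected payoff against X: 1p + 7(1−p) = −6p + 7; against Y: 8p + (-1)(1−p) = 9p − 1.
Setting these equal: −6p + 7 = 9p − 1 ⇒ −15p = -8 ⇒ p = 8/15, and the value is (-6)·(8/15) + 7 = 19/5.
For Player 2: with q = P(X), equating I's and II's payoffs gives −7q + 8 = 8q − 1 ⇒ q = 3/5.

7/15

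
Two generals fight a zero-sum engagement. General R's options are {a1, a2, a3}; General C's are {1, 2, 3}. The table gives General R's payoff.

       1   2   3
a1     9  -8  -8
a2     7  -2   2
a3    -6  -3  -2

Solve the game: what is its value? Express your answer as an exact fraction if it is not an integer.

-2

Row minima: a1 → -8, a2 → -2, a3 → -6; maximin = -2.
Column maxima: 1 → 9, 2 → -2, 3 → 2; minimax = -2.
Since maximin = minimax = -2, there is a saddle point and the value is -2.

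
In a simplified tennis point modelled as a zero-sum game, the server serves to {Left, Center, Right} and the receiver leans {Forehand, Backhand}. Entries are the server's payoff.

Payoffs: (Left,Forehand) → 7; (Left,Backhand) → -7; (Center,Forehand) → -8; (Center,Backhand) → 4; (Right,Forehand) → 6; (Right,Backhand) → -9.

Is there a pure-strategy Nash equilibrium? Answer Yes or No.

Row minima: Left → -7, Center → -8, Right → -9; maximin = -7.
Column maxima: Forehand → 7, Backhand → 4; minimax = 4.
-7 ≠ 4, so no pure-strategy equilibrium exists.

No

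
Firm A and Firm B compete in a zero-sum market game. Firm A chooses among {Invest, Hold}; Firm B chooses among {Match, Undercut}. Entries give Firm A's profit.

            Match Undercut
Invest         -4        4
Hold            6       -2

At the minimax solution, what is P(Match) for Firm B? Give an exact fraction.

Row minima: Invest → -4, Hold → -2; maximin = -2.
Column maxima: Match → 6, Undercut → 4; minimax = 4.
-2 ≠ 4, so there is no saddle point; optimal play is mixed.
Let Firm A play Invest with probability p. Expected payoff against Match: (-4)p + 6(1−p) = −10p + 6; against Undercut: 4p + (-2)(1−p) = 6p − 2.
Setting these equal: −10p + 6 = 6p − 2 ⇒ −16p = -8 ⇒ p = 1/2, and the value is (-10)·(1/2) + 6 = 1.
For Firm B: with q = P(Match), equating Invest's and Hold's payoffs gives −8q + 4 = 8q − 2 ⇒ q = 3/8.

3/8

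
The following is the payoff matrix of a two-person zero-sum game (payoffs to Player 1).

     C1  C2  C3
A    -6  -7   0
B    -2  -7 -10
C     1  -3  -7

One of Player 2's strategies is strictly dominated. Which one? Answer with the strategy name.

C2 holds Player 1's payoff strictly below C1 in every row: -7 < -6, -7 < -2, -3 < 1.
So C1 is strictly dominated for Player 2.

C1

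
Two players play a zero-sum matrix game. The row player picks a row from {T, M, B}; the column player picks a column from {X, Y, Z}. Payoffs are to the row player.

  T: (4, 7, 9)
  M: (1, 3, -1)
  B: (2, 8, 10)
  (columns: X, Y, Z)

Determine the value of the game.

Row minima: T → 4, M → -1, B → 2; maximin = 4.
Column maxima: X → 4, Y → 8, Z → 10; minimax = 4.
Since maximin = minimax = 4, there is a saddle point and the value is 4.

4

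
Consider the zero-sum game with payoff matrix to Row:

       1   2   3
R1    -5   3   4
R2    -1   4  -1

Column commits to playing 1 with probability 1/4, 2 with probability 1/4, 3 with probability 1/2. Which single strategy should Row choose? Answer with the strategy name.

Expected payoff of R1: (1/4)·(-5) + (1/4)·3 + (1/2)·4 = 3/2.
Expected payoff of R2: (1/4)·(-1) + (1/4)·4 + (1/2)·(-1) = 1/4.
The largest is 3/2, so Row's best response is R1.

R1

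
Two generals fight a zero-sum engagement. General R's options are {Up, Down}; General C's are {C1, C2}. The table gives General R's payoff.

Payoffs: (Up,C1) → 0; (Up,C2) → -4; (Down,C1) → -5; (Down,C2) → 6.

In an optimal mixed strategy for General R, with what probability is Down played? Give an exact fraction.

4/15

Row minima: Up → -4, Down → -5; maximin = -4.
Column maxima: C1 → 0, C2 → 6; minimax = 0.
-4 ≠ 0, so there is no saddle point; optimal play is mixed.
Let General R play Up with probability p. Expected payoff against C1: 0p + (-5)(1−p) = 5p − 5; against C2: (-4)p + 6(1−p) = −10p + 6.
Setting these equal: 5p − 5 = −10p + 6 ⇒ 15p = 11 ⇒ p = 11/15, and the value is (5)·(11/15) − 5 = -4/3.
For General C: with q = P(C1), equating Up's and Down's payoffs gives 4q − 4 = −11q + 6 ⇒ q = 2/3.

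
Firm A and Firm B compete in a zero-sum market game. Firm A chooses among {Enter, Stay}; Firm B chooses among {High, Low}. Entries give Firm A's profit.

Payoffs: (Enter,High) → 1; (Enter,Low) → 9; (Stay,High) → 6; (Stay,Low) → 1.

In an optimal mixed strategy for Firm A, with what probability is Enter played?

Row minima: Enter → 1, Stay → 1; maximin = 1.
Column maxima: High → 6, Low → 9; minimax = 6.
1 ≠ 6, so there is no saddle point; optimal play is mixed.
Let Firm A play Enter with probability p. Expected payoff against High: 1p + 6(1−p) = −5p + 6; against Low: 9p + 1(1−p) = 8p + 1.
Setting these equal: −5p + 6 = 8p + 1 ⇒ −13p = -5 ⇒ p = 5/13, and the value is (-5)·(5/13) + 6 = 53/13.
For Firm B: with q = P(High), equating Enter's and Stay's payoffs gives −8q + 9 = 5q + 1 ⇒ q = 8/13.

5/13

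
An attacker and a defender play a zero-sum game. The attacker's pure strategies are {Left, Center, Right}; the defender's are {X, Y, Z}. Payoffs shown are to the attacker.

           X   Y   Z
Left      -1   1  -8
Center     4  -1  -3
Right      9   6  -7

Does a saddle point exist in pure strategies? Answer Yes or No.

Yes

Row minima: Left → -8, Center → -3, Right → -7; maximin = -3.
Column maxima: X → 9, Y → 6, Z → -3; minimax = -3.
maximin = minimax = -3, so a saddle point exists.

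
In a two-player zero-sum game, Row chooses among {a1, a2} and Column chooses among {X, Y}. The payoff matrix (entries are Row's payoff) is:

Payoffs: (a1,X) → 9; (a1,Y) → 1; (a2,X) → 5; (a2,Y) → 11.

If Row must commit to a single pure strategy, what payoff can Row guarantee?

5

Row minima: a1 → 1, a2 → 5.
The best of these is 5.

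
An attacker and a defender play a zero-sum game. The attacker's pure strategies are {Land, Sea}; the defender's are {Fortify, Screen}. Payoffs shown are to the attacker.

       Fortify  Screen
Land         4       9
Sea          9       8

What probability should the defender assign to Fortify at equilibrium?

1/6

Row minima: Land → 4, Sea → 8; maximin = 8.
Column maxima: Fortify → 9, Screen → 9; minimax = 9.
8 ≠ 9, so there is no saddle point; optimal play is mixed.
Let the attacker play Land with probability p. Expected payoff against Fortify: 4p + 9(1−p) = −5p + 9; against Screen: 9p + 8(1−p) = p + 8.
Setting these equal: −5p + 9 = p + 8 ⇒ −6p = -1 ⇒ p = 1/6, and the value is (-5)·(1/6) + 9 = 49/6.
For the defender: with q = P(Fortify), equating Land's and Sea's payoffs gives −5q + 9 = q + 8 ⇒ q = 1/6.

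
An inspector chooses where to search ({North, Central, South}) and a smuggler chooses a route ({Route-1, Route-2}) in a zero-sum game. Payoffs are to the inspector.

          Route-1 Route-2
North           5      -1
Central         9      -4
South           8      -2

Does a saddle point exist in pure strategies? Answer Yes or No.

Yes

Row minima: North → -1, Central → -4, South → -2; maximin = -1.
Column maxima: Route-1 → 9, Route-2 → -1; minimax = -1.
maximin = minimax = -1, so a saddle point exists.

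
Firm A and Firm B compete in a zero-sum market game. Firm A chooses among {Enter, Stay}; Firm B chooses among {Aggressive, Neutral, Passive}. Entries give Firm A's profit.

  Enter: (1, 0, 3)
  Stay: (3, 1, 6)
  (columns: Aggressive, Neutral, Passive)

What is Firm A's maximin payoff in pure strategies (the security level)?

Row minima: Enter → 0, Stay → 1.
The best of these is 1.

1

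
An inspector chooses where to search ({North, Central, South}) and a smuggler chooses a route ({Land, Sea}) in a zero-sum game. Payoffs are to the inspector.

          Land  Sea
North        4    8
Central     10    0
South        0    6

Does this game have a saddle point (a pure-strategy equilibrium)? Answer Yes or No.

No

Row minima: North → 4, Central → 0, South → 0; maximin = 4.
Column maxima: Land → 10, Sea → 8; minimax = 8.
4 ≠ 8, so no pure-strategy equilibrium exists.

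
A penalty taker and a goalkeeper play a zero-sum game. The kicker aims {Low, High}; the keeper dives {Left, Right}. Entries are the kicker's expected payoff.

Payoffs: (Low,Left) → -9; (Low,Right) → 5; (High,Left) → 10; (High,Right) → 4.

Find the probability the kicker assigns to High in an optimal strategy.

Row minima: Low → -9, High → 4; maximin = 4.
Column maxima: Left → 10, Right → 5; minimax = 5.
4 ≠ 5, so there is no saddle point; optimal play is mixed.
Let the kicker play Low with probability p. Expected payoff against Left: (-9)p + 10(1−p) = −19p + 10; against Right: 5p + 4(1−p) = p + 4.
Setting these equal: −19p + 10 = p + 4 ⇒ −20p = -6 ⇒ p = 3/10, and the value is (-19)·(3/10) + 10 = 43/10.
For the keeper: with q = P(Left), equating Low's and High's payoffs gives −14q + 5 = 6q + 4 ⇒ q = 1/20.

7/10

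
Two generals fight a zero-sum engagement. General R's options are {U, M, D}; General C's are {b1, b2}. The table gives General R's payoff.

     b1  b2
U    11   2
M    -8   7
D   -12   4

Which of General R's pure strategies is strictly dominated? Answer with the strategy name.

M gives a strictly higher payoff than D against every column: -8 > -12, 7 > 4.
So D is strictly dominated and General R never plays it.

D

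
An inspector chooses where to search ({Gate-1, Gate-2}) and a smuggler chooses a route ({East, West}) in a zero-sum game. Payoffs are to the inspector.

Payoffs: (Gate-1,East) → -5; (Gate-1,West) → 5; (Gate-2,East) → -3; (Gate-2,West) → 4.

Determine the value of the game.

Row minima: Gate-1 → -5, Gate-2 → -3; maximin = -3.
Column maxima: East → -3, West → 5; minimax = -3.
Since maximin = minimax = -3, there is a saddle point and the value is -3.

-3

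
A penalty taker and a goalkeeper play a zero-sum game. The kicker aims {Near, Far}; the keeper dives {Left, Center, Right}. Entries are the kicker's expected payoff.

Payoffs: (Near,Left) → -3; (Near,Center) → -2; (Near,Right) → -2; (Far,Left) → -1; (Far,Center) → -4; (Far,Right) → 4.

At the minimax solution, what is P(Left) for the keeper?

Row minima: Near → -3, Far → -4; maximin = -3.
Column maxima: Left → -1, Center → -2, Right → 4; minimax = -2.
-3 ≠ -2, so there is no saddle point; optimal play is mixed.
Right is strictly dominated by Left (it gives the kicker strictly more in every row), so the keeper never plays it.
On the remaining 2×2 (Near, Far vs Left, Center):
Let the kicker play Near with probability p. Expected payoff against Left: (-3)p + (-1)(1−p) = −2p − 1; against Center: (-2)p + (-4)(1−p) = 2p − 4.
Setting these equal: −2p − 1 = 2p − 4 ⇒ −4p = -3 ⇒ p = 3/4, and the value is (-2)·(3/4) − 1 = -5/2.
For the keeper: with q = P(Left), equating Near's and Far's payoffs gives −q − 2 = 3q − 4 ⇒ q = 1/2.

1/2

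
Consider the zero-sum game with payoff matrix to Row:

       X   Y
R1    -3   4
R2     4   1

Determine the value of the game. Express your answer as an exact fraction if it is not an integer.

19/10

Row minima: R1 → -3, R2 → 1; maximin = 1.
Column maxima: X → 4, Y → 4; minimax = 4.
1 ≠ 4, so there is no saddle point; optimal play is mixed.
Let Row play R1 with probability p. Expected payoff against X: (-3)p + 4(1−p) = −7p + 4; against Y: 4p + 1(1−p) = 3p + 1.
Setting these equal: −7p + 4 = 3p + 1 ⇒ −10p = -3 ⇒ p = 3/10, and the value is (-7)·(3/10) + 4 = 19/10.
For Column: with q = P(X), equating R1's and R2's payoffs gives −7q + 4 = 3q + 1 ⇒ q = 3/10.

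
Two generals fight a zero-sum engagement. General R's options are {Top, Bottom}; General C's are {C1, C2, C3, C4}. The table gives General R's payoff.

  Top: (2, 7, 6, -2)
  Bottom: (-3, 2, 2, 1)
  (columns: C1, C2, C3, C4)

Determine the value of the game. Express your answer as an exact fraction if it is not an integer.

Row minima: Top → -2, Bottom → -3; maximin = -2.
Column maxima: C1 → 2, C2 → 7, C3 → 6, C4 → 1; minimax = 1.
-2 ≠ 1, so there is no saddle point; optimal play is mixed.
C2 is strictly dominated by C1 (it gives General R strictly more in every row), so General C never plays it.
C3 is strictly dominated by C1 (it gives General R strictly more in every row), so General C never plays it.
On the remaining 2×2 (Top, Bottom vs C1, C4):
Let General R play Top with probability p. Expected payoff against C1: 2p + (-3)(1−p) = 5p − 3; against C4: (-2)p + 1(1−p) = −3p + 1.
Setting these equal: 5p − 3 = −3p + 1 ⇒ 8p = 4 ⇒ p = 1/2, and the value is (5)·(1/2) − 3 = -1/2.
For General C: with q = P(C1), equating Top's and Bottom's payoffs gives 4q − 2 = −4q + 1 ⇒ q = 3/8.

-1/2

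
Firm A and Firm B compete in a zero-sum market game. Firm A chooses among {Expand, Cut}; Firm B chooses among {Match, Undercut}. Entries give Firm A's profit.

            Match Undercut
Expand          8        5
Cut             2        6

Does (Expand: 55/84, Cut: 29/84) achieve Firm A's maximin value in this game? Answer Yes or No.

No

Against Match this mix gives (55/84)·8 + (29/84)·2 = 83/14.
Against Undercut this mix gives (55/84)·5 + (29/84)·6 = 449/84.
Firm B will play Undercut, holding Firm A to 449/84. Shifting weight toward the row that does better against Undercut would raise this floor (the equalizing mix achieves 38/7 against both Undercut and Match), so the proposed strategy is not optimal.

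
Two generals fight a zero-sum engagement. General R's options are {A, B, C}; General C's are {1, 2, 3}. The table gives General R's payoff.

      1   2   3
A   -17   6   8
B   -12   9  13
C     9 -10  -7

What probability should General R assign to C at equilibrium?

21/40

Row minima: A → -17, B → -12, C → -10; maximin = -10.
Column maxima: 1 → 9, 2 → 9, 3 → 13; minimax = 9.
-10 ≠ 9, so there is no saddle point; optimal play is mixed.
A is strictly dominated by B, so General R never plays it.
3 is strictly dominated by 2 (it gives General R strictly more in every row), so General C never plays it.
On the remaining 2×2 (B, C vs 1, 2):
Let General R play B with probability p. Expected payoff against 1: (-12)p + 9(1−p) = −21p + 9; against 2: 9p + (-10)(1−p) = 19p − 10.
Setting these equal: −21p + 9 = 19p − 10 ⇒ −40p = -19 ⇒ p = 19/40, and the value is (-21)·(19/40) + 9 = -39/40.
For General C: with q = P(1), equating B's and C's payoffs gives −21q + 9 = 19q − 10 ⇒ q = 19/40.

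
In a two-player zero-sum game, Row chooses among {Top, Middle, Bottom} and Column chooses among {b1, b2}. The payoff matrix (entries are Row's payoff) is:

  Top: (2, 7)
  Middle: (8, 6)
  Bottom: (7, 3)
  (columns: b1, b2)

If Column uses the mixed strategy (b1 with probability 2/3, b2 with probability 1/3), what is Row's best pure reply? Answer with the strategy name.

Middle

Expected payoff of Top: (2/3)·2 + (1/3)·7 = 11/3.
Expected payoff of Middle: (2/3)·8 + (1/3)·6 = 22/3.
Expected payoff of Bottom: (2/3)·7 + (1/3)·3 = 17/3.
The largest is 22/3, so Row's best response is Middle.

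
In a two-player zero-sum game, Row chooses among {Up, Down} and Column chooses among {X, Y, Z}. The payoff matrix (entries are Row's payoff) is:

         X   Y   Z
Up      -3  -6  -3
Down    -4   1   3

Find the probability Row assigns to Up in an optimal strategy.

5/8

Row minima: Up → -6, Down → -4; maximin = -4.
Column maxima: X → -3, Y → 1, Z → 3; minimax = -3.
-4 ≠ -3, so there is no saddle point; optimal play is mixed.
Z is strictly dominated by Y (it gives Row strictly more in every row), so Column never plays it.
On the remaining 2×2 (Up, Down vs X, Y):
Let Row play Up with probability p. Expected payoff against X: (-3)p + (-4)(1−p) = p − 4; against Y: (-6)p + 1(1−p) = −7p + 1.
Setting these equal: p − 4 = −7p + 1 ⇒ 8p = 5 ⇒ p = 5/8, and the value is (1)·(5/8) − 4 = -27/8.
For Column: with q = P(X), equating Up's and Down's payoffs gives 3q − 6 = −5q + 1 ⇒ q = 7/8.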